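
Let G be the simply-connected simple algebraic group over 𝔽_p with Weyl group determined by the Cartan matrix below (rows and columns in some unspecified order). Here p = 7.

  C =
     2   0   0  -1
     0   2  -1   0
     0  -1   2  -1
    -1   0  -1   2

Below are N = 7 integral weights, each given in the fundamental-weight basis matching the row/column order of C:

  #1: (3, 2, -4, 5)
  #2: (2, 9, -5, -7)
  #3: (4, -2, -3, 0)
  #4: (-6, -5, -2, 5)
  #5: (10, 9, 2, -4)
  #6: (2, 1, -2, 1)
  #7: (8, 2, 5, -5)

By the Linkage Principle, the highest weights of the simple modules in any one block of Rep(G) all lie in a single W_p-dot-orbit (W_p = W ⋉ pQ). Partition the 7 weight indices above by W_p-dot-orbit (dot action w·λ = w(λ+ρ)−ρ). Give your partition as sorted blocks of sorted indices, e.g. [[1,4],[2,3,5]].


A_4 Cartan matrix, 4 simple roots permuted; ρ=(1,1,1,1).

Ā_7 reps of the 7 weights (A_4, coords as presented):

    λ_1 → (1, 3, 0, 3)
    λ_2 → (1, 3, 0, 3)
    λ_3 → (3, 1, 1, 1)
    λ_4 → (1, 1, 0, 4)
    λ_5 → (1, 3, 0, 3)
    λ_6 → (3, 1, 1, 1)
    λ_7 → (2, 2, 2, 0)

Grouping the 7 weights by Ā_7-representative: 4 linkage classes.

[[1, 2, 5], [3, 6], [4], [7]]


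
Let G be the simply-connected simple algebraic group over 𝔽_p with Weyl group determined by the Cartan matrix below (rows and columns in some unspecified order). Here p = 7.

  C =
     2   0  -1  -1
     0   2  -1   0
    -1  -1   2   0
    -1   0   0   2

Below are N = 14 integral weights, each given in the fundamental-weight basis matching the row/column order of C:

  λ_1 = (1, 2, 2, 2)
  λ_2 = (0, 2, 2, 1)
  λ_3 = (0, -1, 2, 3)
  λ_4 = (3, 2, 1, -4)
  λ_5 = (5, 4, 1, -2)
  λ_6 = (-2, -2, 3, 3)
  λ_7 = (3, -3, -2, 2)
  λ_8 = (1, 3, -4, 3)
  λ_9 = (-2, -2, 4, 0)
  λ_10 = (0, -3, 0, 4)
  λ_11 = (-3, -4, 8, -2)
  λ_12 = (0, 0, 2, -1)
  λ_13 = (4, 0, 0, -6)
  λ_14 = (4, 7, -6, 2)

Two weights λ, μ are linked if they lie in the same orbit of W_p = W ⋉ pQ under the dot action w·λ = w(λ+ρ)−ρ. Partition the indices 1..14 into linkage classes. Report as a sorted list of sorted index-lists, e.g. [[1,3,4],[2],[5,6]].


Cartan matrix: type A_4 (|W|=120); un-permuting the 4 rows.

Ā_7 reps of the 14 weights (A_4, coords as presented):

  1: (1, 1, 2, 1) · 2: (1, 1, 3, 0) · 3: (1, 1, 2, 3) · 4: (1, 1, 2, 1) · 5: (0, 1, 1, 5) · 6: (1, 1, 2, 3) · 7: (1, 1, 2, 3) · 8: (1, 1, 2, 3) · 9: (1, 1, 3, 0) · 10: (0, 1, 1, 5) · 11: (1, 1, 3, 0) · 12: (1, 1, 3, 0) · 13: (0, 1, 1, 5) · 14: (1, 1, 3, 0)

The 14 indices split into 4 linkage classes (same alcove rep ⇔ same W_7-dot-orbit):

[[1, 4], [2, 9, 11, 12, 14], [3, 6, 7, 8], [5, 10, 13]]


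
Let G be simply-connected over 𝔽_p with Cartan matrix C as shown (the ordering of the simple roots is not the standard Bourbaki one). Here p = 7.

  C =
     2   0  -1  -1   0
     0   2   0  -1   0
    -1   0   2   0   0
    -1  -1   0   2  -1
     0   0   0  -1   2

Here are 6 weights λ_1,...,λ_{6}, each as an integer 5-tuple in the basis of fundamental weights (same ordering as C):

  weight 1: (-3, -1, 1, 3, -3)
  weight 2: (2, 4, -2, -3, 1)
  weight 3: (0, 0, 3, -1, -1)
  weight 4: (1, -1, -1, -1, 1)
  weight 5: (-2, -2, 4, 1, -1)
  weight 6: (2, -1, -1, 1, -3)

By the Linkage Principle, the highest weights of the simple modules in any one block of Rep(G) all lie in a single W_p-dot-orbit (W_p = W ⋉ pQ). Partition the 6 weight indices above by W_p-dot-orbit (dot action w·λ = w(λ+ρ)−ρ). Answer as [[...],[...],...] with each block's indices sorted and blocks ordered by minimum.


Cartan matrix: type D_5 (|W|=1920); un-permuting the 5 rows.

λ_j+ρ reflected into Ā_7 (⟨·,θ^∨⟩≤7); 5-tuples as given:

  [1] (2, 0, 0, 0, 2);  [2] (1, 3, 0, 1, 0);  [3] (1, 1, 4, 0, 0);  [4] (2, 0, 0, 0, 2);  [5] (1, 1, 4, 0, 0);  [6] (2, 0, 0, 0, 2)

The 6 indices split into 3 linkage classes (same alcove rep ⇔ same W_7-dot-orbit):

[[1, 4, 6], [2], [3, 5]]


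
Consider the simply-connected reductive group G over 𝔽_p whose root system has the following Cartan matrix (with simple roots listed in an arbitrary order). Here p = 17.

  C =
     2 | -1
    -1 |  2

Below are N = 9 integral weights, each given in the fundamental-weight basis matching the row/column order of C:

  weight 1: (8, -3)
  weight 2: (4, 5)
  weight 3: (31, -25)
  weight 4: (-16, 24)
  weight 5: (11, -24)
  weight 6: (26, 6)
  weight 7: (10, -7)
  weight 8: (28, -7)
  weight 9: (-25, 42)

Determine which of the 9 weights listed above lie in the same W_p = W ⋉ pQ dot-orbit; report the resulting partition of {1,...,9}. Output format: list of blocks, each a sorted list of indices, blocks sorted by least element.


Dynkin diagram of C (from the 2 off-diagonal −1 entries): A_2.

Alcove-folded reps (p=17, 9 weights, presented ϖ-order):

  λ_1+ρ ↦ (7, 2)
  λ_2+ρ ↦ (5, 6)
  λ_3+ρ ↦ (7, 2)
  λ_4+ρ ↦ (7, 2)
  λ_5+ρ ↦ (5, 6)
  λ_6+ρ ↦ (0, 10)
  λ_7+ρ ↦ (5, 6)
  λ_8+ρ ↦ (5, 6)
  λ_9+ρ ↦ (7, 2)

3 distinct reps among the 9 weights ⇒ 3 W_17-linkage classes:

[[1, 3, 4, 9], [2, 5, 7, 8], [6]]


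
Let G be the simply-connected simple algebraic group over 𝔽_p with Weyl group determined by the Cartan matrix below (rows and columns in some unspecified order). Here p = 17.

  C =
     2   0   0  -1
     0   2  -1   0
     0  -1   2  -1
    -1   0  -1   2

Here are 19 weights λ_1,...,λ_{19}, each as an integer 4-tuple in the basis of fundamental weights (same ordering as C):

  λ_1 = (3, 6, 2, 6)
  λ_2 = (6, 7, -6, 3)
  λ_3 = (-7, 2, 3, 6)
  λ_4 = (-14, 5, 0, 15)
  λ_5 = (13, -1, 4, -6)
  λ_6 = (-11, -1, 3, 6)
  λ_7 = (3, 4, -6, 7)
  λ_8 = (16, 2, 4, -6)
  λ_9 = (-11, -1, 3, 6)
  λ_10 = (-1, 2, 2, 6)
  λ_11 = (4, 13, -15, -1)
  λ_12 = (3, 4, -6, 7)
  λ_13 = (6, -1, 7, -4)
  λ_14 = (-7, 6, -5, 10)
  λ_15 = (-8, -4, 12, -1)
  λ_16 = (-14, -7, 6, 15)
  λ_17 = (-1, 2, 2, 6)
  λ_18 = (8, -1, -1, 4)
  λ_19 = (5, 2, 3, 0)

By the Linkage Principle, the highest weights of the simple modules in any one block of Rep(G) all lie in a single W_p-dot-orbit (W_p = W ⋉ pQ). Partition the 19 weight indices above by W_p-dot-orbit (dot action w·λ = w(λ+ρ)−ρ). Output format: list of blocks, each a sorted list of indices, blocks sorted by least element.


Type A_4, rank 4, |W|=120; reorder rows/cols to standard.

Folding the 19 weights λ_j+ρ into Ā_17 (reps in the given 4-coord order):

    λ_1 → (0, 3, 3, 7)
    λ_2 → (6, 3, 4, 1)
    λ_3 → (6, 3, 4, 1)
    λ_4 → (7, 0, 1, 3)
    λ_5 → (9, 0, 0, 5)
    λ_6 → (7, 0, 1, 3)
    λ_7 → (4, 0, 5, 3)
    λ_8 → (9, 0, 0, 5)
    λ_9 → (7, 0, 1, 3)
    λ_10 → (0, 3, 3, 7)
    λ_11 → (9, 0, 0, 5)
    λ_12 → (4, 0, 5, 3)
    λ_13 → (4, 0, 5, 3)
    λ_14 → (6, 3, 4, 1)
    λ_15 → (0, 3, 3, 7)
    λ_16 → (7, 0, 1, 3)
    λ_17 → (0, 3, 3, 7)
    λ_18 → (9, 0, 0, 5)
    λ_19 → (6, 3, 4, 1)

Partition of {1..19} into 5 W_17-dot-orbits:

[[1, 10, 15, 17], [2, 3, 14, 19], [4, 6, 9, 16], [5, 8, 11, 18], [7, 12, 13]]


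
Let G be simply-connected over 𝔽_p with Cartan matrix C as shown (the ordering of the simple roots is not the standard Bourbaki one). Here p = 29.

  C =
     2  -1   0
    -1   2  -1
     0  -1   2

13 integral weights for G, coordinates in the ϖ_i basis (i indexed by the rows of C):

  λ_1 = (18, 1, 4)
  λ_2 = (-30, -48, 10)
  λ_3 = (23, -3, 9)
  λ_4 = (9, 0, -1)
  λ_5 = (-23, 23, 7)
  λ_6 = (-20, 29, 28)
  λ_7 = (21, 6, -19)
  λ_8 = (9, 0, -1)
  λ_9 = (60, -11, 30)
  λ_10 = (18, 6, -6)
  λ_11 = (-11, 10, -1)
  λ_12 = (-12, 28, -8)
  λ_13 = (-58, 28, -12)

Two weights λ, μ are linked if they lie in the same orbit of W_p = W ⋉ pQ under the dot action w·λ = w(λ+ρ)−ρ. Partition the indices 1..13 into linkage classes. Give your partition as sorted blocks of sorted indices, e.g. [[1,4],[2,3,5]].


Type A_3, rank 3, |W|=24; reorder rows/cols to standard.

Each λ_j+ρ reduced to Ā_29; 3-tuples below use C's row order:

  λ_1 → (19, 2, 5);  λ_2 → (11, 11, 7);  λ_3 → (19, 2, 5);  λ_4 → (10, 1, 0);  λ_5 → (19, 2, 5);  λ_6 → (10, 1, 0);  λ_7 → (11, 11, 7);  λ_8 → (10, 1, 0);  λ_9 → (19, 2, 5);  λ_10 → (19, 2, 5);  λ_11 → (10, 1, 0);  λ_12 → (11, 11, 7);  λ_13 → (10, 1, 0)

Linkage partition of the 13 weights (3 classes, p=29):

[[1, 3, 5, 9, 10], [2, 7, 12], [4, 6, 8, 11, 13]]


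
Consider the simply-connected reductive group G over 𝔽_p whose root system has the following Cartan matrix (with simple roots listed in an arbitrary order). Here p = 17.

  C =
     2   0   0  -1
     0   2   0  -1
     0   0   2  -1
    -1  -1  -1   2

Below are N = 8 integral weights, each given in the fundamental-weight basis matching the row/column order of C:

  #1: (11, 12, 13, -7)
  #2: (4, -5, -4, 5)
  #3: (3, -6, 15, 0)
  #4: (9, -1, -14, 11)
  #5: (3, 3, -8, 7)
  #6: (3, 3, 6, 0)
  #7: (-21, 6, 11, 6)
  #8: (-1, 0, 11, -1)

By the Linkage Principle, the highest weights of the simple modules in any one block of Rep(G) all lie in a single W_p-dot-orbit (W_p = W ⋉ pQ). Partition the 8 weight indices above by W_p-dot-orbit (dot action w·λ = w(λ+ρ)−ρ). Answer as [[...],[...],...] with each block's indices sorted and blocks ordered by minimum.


Root system D_4: the 4×4 matrix C matches after relabeling.

λ_j+ρ reflected into Ā_17 (⟨·,θ^∨⟩≤17); 4-tuples as given:

  1: (4, 3, 2, 1)
  2: (4, 3, 2, 1)
  3: (0, 1, 12, 0)
  4: (4, 4, 7, 1)
  5: (4, 4, 7, 1)
  6: (4, 4, 7, 1)
  7: (4, 3, 2, 1)
  8: (0, 1, 12, 0)

Grouping the 8 weights by Ā_17-representative: 3 linkage classes.

[[1, 2, 7], [3, 8], [4, 5, 6]]


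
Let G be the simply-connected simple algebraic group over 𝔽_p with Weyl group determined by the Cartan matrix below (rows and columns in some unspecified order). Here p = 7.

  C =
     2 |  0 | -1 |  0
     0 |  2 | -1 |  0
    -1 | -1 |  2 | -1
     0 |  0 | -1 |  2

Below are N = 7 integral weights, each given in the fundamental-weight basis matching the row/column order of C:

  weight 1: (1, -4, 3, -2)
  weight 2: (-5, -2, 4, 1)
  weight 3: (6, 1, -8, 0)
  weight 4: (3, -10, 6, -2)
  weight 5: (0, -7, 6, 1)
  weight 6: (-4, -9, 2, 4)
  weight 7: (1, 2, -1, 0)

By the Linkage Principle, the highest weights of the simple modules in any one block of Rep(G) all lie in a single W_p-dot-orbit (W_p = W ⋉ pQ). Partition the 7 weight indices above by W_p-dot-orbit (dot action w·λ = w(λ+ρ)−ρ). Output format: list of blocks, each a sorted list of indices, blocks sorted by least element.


D_4 Cartan matrix, 4 simple roots permuted; ρ=(1,1,1,1).

λ_j+ρ reflected into Ā_7 (⟨·,θ^∨⟩≤7); 4-tuples as given:

    λ_1 → (2, 3, 0, 1)
    λ_2 → (4, 1, 0, 2)
    λ_3 → (4, 1, 0, 2)
    λ_4 → (2, 3, 0, 1)
    λ_5 → (2, 3, 0, 1)
    λ_6 → (4, 1, 0, 2)
    λ_7 → (2, 3, 0, 1)

Linkage partition of the 7 weights (2 classes, p=7):

[[1, 4, 5, 7], [2, 3, 6]]


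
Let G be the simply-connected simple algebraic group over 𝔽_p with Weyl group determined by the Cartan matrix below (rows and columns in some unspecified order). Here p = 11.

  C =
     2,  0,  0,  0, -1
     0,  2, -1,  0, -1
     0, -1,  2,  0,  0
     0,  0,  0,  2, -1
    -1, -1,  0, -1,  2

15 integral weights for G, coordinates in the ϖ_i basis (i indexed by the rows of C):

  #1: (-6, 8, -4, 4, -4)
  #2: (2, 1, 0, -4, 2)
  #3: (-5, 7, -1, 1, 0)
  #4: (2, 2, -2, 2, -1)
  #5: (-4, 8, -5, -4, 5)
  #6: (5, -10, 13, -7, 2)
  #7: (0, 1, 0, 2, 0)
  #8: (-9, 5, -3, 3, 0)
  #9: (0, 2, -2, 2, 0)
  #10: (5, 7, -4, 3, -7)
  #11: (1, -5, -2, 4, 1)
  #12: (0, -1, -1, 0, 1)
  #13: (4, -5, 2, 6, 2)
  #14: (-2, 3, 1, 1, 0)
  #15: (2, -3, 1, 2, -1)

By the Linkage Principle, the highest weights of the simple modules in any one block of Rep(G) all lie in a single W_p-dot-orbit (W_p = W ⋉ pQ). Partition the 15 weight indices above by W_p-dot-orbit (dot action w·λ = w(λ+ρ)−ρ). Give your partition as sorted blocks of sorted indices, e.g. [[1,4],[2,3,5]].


C ↔ D_5 under row/col permutation; |W(D_5)| = 1920.

Alcove-folded reps (p=11, 15 weights, presented ϖ-order):

  [1] (3, 2, 1, 3, 0) · [2] (3, 2, 1, 3, 0) · [3] (1, 0, 0, 1, 2) · [4] (3, 2, 1, 3, 0) · [5] (1, 0, 0, 1, 2) · [6] (3, 2, 1, 3, 0) · [7] (1, 2, 1, 3, 1) · [8] (1, 2, 1, 3, 1) · [9] (1, 2, 1, 3, 1) · [10] (0, 0, 2, 2, 3) · [11] (1, 2, 2, 2, 0) · [12] (1, 0, 0, 1, 2) · [13] (1, 2, 1, 3, 1) · [14] (1, 2, 2, 2, 0) · [15] (1, 0, 0, 1, 2)

Grouping the 15 weights by Ā_11-representative: 5 linkage classes.

[[1, 2, 4, 6], [3, 5, 12, 15], [7, 8, 9, 13], [10], [11, 14]]


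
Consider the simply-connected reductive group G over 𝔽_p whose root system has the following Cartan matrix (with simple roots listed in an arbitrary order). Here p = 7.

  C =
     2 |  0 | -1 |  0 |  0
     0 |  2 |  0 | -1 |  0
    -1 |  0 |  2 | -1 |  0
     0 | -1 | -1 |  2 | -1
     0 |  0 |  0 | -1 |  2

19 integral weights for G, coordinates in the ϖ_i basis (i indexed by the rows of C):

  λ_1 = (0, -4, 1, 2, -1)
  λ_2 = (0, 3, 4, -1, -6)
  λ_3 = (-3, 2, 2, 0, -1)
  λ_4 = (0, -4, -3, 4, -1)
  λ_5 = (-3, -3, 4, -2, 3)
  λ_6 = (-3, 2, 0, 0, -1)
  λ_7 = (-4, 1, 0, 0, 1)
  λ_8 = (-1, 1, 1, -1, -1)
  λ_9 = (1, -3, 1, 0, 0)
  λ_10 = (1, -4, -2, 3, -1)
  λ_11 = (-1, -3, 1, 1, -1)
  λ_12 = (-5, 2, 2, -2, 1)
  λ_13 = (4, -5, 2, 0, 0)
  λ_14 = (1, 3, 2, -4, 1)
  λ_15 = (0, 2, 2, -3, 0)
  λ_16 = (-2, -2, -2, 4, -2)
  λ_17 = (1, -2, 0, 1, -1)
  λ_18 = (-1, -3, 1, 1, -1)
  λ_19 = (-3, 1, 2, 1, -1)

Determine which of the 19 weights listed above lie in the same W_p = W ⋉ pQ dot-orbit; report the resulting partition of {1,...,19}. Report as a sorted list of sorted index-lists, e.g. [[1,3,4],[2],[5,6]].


Dynkin diagram of C (from the 8 off-diagonal −1 entries): D_5.

Folding the 19 weights λ_j+ρ into Ā_7 (reps in the given 5-coord order):

  λ_1 → (1, 3, 1, 0, 0)
  λ_2 → (2, 1, 1, 1, 0)
  λ_3 → (1, 3, 1, 0, 0)
  λ_4 → (1, 3, 1, 0, 0)
  λ_5 → (1, 1, 1, 1, 1)
  λ_6 → (1, 3, 1, 0, 0)
  λ_7 → (1, 1, 1, 1, 1)
  λ_8 → (0, 2, 2, 0, 0)
  λ_9 → (2, 1, 1, 1, 0)
  λ_10 → (1, 3, 1, 0, 0)
  λ_11 → (0, 2, 2, 0, 0)
  λ_12 → (2, 1, 1, 1, 0)
  λ_13 → (2, 1, 1, 1, 0)
  λ_14 → (1, 1, 1, 1, 1)
  λ_15 → (1, 1, 1, 1, 1)
  λ_16 → (1, 1, 1, 1, 1)
  λ_17 → (2, 1, 1, 1, 0)
  λ_18 → (0, 2, 2, 0, 0)
  λ_19 → (0, 2, 2, 0, 0)

Partition of {1..19} into 4 W_7-dot-orbits:

[[1, 3, 4, 6, 10], [2, 9, 12, 13, 17], [5, 7, 14, 15, 16], [8, 11, 18, 19]]


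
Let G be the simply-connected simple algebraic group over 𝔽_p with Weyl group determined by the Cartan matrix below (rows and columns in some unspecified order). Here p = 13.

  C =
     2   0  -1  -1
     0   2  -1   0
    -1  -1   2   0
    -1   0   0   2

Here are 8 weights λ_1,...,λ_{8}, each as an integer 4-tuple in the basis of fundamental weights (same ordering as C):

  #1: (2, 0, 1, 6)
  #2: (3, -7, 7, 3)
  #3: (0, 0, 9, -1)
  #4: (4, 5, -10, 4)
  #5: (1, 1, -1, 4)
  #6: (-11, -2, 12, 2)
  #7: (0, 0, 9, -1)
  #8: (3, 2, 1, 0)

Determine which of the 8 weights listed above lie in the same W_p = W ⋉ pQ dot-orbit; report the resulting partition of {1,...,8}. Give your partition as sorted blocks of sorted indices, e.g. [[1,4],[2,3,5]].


Cartan matrix: type A_4 (|W|=120); un-permuting the 4 rows.

Folding the 8 weights λ_j+ρ into Ā_13 (reps in the given 4-coord order):

  [1] (3, 1, 2, 7);  [2] (4, 3, 2, 1);  [3] (1, 1, 10, 0);  [4] (4, 3, 2, 1);  [5] (2, 2, 0, 5);  [6] (3, 1, 2, 7);  [7] (1, 1, 10, 0);  [8] (4, 3, 2, 1)

Partition of {1..8} into 4 W_13-dot-orbits:

[[1, 6], [2, 4, 8], [3, 7], [5]]


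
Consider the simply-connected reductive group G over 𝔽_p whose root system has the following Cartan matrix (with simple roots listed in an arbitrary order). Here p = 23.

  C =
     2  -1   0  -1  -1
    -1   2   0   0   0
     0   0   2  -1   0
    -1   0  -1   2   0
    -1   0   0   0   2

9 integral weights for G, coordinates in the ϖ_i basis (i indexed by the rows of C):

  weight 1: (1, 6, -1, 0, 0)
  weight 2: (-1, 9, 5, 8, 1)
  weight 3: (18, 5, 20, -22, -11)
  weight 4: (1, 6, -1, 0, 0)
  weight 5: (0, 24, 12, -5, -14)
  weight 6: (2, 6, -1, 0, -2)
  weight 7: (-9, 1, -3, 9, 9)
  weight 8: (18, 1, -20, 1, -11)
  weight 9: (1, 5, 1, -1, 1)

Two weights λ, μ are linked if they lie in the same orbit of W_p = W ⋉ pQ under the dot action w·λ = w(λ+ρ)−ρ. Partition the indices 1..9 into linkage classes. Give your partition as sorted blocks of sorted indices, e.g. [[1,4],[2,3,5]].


Root system D_5: the 5×5 matrix C matches after relabeling.

λ_j+ρ reflected into Ā_23 (⟨·,θ^∨⟩≤23); 5-tuples as given:

  1: (2, 7, 0, 1, 1) · 2: (2, 6, 2, 0, 2) · 3: (2, 6, 2, 0, 2) · 4: (2, 7, 0, 1, 1) · 5: (2, 7, 0, 1, 1) · 6: (2, 7, 0, 1, 1) · 7: (2, 6, 2, 0, 2) · 8: (2, 6, 2, 0, 2) · 9: (2, 6, 2, 0, 2)

These 9 weights hit 2 W_23-dot-orbits; sizes (4, 5):

[[1, 4, 5, 6], [2, 3, 7, 8, 9]]


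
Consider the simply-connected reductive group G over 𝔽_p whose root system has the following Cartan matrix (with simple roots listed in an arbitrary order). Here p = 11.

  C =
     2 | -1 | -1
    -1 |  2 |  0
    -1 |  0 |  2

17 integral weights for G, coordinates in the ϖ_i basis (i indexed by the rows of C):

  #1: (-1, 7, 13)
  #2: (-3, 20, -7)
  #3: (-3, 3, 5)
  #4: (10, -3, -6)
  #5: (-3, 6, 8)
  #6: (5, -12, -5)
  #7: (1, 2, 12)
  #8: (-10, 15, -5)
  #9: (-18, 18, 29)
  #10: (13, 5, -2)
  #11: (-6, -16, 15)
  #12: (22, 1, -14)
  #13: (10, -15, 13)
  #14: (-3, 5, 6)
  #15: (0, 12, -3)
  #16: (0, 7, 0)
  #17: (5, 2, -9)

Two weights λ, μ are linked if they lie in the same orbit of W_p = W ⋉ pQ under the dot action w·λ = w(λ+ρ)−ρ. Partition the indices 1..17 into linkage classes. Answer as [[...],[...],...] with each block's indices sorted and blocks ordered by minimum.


Root system A_3: the 3×3 matrix C matches after relabeling.

Each λ_j+ρ reduced to Ā_11; 3-tuples below use C's row order:

  λ_1+ρ ↦ (3, 0, 0);  λ_2+ρ ↦ (2, 1, 6);  λ_3+ρ ↦ (2, 2, 4);  λ_4+ρ ↦ (4, 2, 5);  λ_5+ρ ↦ (2, 2, 4);  λ_6+ρ ↦ (4, 2, 5);  λ_7+ρ ↦ (2, 2, 4);  λ_8+ρ ↦ (2, 2, 4);  λ_9+ρ ↦ (2, 1, 6);  λ_10+ρ ↦ (2, 1, 6);  λ_11+ρ ↦ (2, 4, 5);  λ_12+ρ ↦ (1, 8, 1);  λ_13+ρ ↦ (3, 0, 0);  λ_14+ρ ↦ (2, 4, 5);  λ_15+ρ ↦ (1, 8, 1);  λ_16+ρ ↦ (1, 8, 1);  λ_17+ρ ↦ (2, 1, 6)

Linkage partition of the 17 weights (6 classes, p=11):

[[1, 13], [2, 9, 10, 17], [3, 5, 7, 8], [4, 6], [11, 14], [12, 15, 16]]


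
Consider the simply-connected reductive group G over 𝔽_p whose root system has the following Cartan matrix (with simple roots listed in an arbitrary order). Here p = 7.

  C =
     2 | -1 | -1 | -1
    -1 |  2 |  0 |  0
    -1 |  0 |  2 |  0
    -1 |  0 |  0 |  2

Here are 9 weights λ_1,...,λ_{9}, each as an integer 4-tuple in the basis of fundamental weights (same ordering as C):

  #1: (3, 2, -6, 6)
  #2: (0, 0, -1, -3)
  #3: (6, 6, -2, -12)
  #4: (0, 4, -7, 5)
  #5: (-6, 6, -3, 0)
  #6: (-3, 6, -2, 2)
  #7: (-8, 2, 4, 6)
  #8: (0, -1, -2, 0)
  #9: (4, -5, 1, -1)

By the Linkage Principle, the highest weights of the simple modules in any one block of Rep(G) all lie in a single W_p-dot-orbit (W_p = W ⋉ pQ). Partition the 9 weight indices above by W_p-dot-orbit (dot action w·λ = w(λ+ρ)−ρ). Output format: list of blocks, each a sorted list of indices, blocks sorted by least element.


D_4 Cartan matrix, 4 simple roots permuted; ρ=(1,1,1,1).

Each λ_j+ρ reduced to Ā_7; 4-tuples below use C's row order:

    1: (0, 4, 2, 0)
    2: (0, 0, 1, 1)
    3: (0, 4, 2, 0)
    4: (0, 0, 1, 1)
    5: (0, 4, 1, 2)
    6: (0, 4, 2, 0)
    7: (0, 4, 2, 0)
    8: (0, 0, 1, 1)
    9: (0, 4, 2, 0)

The 9 indices split into 3 linkage classes (same alcove rep ⇔ same W_7-dot-orbit):

[[1, 3, 6, 7, 9], [2, 4, 8], [5]]


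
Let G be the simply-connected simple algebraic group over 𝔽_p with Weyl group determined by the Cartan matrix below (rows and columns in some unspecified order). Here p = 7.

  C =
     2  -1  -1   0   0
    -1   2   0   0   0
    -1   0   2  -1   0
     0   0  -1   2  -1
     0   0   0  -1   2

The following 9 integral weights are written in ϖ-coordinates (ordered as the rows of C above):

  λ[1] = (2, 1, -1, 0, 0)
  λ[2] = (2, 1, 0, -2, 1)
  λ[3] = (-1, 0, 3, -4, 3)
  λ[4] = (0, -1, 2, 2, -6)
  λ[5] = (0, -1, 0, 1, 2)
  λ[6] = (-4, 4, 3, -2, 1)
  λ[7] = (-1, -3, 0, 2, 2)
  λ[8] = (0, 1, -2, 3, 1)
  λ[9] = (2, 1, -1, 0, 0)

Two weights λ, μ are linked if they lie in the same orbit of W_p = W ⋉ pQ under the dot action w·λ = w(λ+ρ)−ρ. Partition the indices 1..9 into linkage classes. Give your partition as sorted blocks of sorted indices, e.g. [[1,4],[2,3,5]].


C ↔ A_5 under row/col permutation; |W(A_5)| = 720.

W_7-reps of the 9 weights in Ā_7 (same 5-coord order as C):

  λ_1 → (3, 2, 0, 1, 1) · λ_2 → (3, 2, 0, 1, 1) · λ_3 → (0, 1, 1, 3, 1) · λ_4 → (1, 0, 1, 2, 3) · λ_5 → (1, 0, 1, 2, 3) · λ_6 → (3, 2, 0, 1, 1) · λ_7 → (1, 0, 1, 2, 3) · λ_8 → (0, 1, 1, 3, 1) · λ_9 → (3, 2, 0, 1, 1)

Linkage partition of the 9 weights (3 classes, p=7):

[[1, 2, 6, 9], [3, 8], [4, 5, 7]]


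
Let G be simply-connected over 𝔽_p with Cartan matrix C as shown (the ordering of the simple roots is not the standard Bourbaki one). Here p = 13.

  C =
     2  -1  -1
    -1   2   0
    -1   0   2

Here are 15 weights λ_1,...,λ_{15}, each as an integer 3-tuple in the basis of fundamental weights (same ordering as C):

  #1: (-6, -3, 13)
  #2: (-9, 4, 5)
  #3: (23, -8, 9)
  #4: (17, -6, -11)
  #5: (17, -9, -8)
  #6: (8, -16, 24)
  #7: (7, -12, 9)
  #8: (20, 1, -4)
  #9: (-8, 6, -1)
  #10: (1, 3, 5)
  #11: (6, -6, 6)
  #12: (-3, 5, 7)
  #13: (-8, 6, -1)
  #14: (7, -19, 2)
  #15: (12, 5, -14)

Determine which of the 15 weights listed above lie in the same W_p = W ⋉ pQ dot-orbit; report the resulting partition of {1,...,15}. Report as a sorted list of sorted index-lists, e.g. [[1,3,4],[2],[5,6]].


Type A_3, rank 3, |W|=24; reorder rows/cols to standard.

Folding the 15 weights λ_j+ρ into Ā_13 (reps in the given 3-coord order):

  1: (2, 4, 6);  2: (3, 3, 2);  3: (7, 2, 1);  4: (3, 0, 5);  5: (3, 3, 2);  6: (2, 4, 6);  7: (3, 3, 2);  8: (3, 3, 2);  9: (0, 0, 7);  10: (2, 4, 6);  11: (2, 4, 6);  12: (2, 4, 6);  13: (0, 0, 7);  14: (3, 3, 2);  15: (0, 0, 7)

The 15 indices split into 5 linkage classes (same alcove rep ⇔ same W_13-dot-orbit):

[[1, 6, 10, 11, 12], [2, 5, 7, 8, 14], [3], [4], [9, 13, 15]]


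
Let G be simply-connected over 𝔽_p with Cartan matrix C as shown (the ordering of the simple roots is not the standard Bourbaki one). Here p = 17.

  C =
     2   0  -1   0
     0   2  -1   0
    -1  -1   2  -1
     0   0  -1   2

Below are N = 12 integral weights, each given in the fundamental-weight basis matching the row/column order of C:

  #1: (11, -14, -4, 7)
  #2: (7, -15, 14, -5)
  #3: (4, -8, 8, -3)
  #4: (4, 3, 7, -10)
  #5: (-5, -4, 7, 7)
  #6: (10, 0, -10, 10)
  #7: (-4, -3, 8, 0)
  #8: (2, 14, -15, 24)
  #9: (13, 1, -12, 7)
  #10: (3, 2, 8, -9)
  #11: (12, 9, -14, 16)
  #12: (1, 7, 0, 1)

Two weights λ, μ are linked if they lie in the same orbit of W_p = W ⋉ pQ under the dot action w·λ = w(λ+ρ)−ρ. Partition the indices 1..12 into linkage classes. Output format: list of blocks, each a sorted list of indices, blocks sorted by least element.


Root system D_4: the 4×4 matrix C matches after relabeling.

Each λ_j+ρ reduced to Ā_17; 4-tuples below use C's row order:

  λ_1 → (4, 3, 1, 8);  λ_2 → (2, 8, 1, 2);  λ_3 → (5, 7, 0, 2);  λ_4 → (4, 3, 1, 8);  λ_5 → (4, 3, 1, 8);  λ_6 → (2, 8, 1, 2);  λ_7 → (3, 2, 4, 1);  λ_8 → (2, 8, 1, 2);  λ_9 → (2, 8, 1, 2);  λ_10 → (4, 3, 1, 8);  λ_11 → (0, 3, 0, 4);  λ_12 → (2, 8, 1, 2)

Grouping the 12 weights by Ā_17-representative: 5 linkage classes.

[[1, 4, 5, 10], [2, 6, 8, 9, 12], [3], [7], [11]]


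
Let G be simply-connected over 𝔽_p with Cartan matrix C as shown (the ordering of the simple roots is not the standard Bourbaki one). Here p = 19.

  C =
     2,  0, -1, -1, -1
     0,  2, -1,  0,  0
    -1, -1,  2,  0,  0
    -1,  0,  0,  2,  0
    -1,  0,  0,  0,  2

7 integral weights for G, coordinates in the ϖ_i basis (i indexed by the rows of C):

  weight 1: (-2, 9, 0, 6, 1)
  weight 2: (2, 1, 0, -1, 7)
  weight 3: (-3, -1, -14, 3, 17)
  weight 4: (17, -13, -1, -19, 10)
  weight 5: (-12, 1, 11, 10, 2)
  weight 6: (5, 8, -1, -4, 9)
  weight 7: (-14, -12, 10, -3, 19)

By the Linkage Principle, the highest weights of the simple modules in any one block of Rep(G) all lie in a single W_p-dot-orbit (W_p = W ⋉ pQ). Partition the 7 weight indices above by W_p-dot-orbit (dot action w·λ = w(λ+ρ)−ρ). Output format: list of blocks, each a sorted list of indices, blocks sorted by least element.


Cartan matrix: type D_5 (|W|=1920); un-permuting the 5 rows.

Each λ_j+ρ reduced to Ā_19; 5-tuples below use C's row order:

    [1] (1, 10, 0, 6, 1)
    [2] (3, 2, 1, 0, 8)
    [3] (3, 2, 1, 0, 8)
    [4] (1, 10, 0, 6, 1)
    [5] (3, 2, 1, 0, 8)
    [6] (3, 0, 3, 3, 4)
    [7] (3, 2, 1, 0, 8)

Grouping the 7 weights by Ā_19-representative: 3 linkage classes.

[[1, 4], [2, 3, 5, 7], [6]]


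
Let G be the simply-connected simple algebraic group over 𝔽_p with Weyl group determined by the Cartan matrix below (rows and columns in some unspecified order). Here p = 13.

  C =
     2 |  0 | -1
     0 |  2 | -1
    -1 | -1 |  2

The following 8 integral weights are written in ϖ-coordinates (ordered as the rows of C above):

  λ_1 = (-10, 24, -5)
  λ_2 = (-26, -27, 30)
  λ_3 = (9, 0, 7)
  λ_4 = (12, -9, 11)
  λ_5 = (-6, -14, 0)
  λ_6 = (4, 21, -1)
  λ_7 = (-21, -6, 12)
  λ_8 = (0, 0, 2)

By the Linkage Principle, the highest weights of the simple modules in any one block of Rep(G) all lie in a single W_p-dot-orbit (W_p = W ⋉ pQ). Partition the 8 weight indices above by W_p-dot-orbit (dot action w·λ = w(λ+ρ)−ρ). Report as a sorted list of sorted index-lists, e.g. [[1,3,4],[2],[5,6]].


A_3 Cartan matrix, 3 simple roots permuted; ρ=(1,1,1).

Alcove-folded reps (p=13, 8 weights, presented ϖ-order):

    1: (8, 0, 1)
    2: (1, 0, 5)
    3: (4, 5, 3)
    4: (1, 4, 0)
    5: (8, 0, 1)
    6: (0, 1, 8)
    7: (1, 0, 5)
    8: (1, 1, 3)

The 8 indices split into 6 linkage classes (same alcove rep ⇔ same W_13-dot-orbit):

[[1, 5], [2, 7], [3], [4], [6], [8]]


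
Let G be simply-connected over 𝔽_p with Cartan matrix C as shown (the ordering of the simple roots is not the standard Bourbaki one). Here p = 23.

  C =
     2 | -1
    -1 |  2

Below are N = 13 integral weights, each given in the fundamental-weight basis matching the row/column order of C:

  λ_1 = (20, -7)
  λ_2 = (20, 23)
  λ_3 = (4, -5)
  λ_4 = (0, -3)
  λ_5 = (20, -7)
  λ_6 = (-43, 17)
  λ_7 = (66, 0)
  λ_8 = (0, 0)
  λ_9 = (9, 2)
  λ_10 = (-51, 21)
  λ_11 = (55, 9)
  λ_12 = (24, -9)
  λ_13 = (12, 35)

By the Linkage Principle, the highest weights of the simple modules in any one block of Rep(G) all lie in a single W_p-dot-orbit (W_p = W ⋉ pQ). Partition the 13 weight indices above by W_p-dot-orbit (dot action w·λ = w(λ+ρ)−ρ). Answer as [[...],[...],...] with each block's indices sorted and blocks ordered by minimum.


Root system A_2: the 2×2 matrix C matches after relabeling.

Alcove-folded reps (p=23, 13 weights, presented ϖ-order):

    1: (15, 6)
    2: (1, 1)
    3: (1, 4)
    4: (1, 1)
    5: (15, 6)
    6: (1, 4)
    7: (1, 1)
    8: (1, 1)
    9: (10, 3)
    10: (1, 4)
    11: (10, 3)
    12: (15, 6)
    13: (10, 3)

These 13 weights hit 4 W_23-dot-orbits; sizes (3, 4, 3, 3):

[[1, 5, 12], [2, 4, 7, 8], [3, 6, 10], [9, 11, 13]]


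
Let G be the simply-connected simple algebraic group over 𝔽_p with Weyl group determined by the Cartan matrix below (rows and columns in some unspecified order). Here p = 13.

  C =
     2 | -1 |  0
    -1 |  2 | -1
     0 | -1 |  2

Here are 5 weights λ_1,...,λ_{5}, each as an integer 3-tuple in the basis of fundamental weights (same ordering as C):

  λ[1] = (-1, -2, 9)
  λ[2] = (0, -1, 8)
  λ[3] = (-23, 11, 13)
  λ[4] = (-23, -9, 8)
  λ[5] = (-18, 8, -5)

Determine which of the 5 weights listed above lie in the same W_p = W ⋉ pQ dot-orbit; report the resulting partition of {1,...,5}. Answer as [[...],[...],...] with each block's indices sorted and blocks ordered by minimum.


Type A_3, rank 3, |W|=24; reorder rows/cols to standard.

Folding the 5 weights λ_j+ρ into Ā_13 (reps in the given 3-coord order):

  λ_1+ρ ↦ (1, 0, 9) · λ_2+ρ ↦ (1, 0, 9) · λ_3+ρ ↦ (1, 0, 9) · λ_4+ρ ↦ (1, 4, 4) · λ_5+ρ ↦ (1, 4, 4)

Grouping the 5 weights by Ā_13-representative: 2 linkage classes.

[[1, 2, 3], [4, 5]]


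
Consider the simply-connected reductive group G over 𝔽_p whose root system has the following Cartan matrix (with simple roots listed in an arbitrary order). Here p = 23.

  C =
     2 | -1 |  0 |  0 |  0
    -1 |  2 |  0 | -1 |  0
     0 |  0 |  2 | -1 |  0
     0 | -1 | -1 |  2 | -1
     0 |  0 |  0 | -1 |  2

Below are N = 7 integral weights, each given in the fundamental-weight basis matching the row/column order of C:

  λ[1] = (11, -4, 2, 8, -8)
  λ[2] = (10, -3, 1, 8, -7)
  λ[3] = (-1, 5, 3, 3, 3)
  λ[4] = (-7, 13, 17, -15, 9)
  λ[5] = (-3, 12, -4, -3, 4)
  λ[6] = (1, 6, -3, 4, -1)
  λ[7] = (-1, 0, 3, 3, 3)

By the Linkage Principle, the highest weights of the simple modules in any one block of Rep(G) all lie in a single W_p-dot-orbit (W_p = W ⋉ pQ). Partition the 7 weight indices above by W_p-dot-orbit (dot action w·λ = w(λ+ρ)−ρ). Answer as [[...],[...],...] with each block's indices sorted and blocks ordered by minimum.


Root system D_5: the 5×5 matrix C matches after relabeling.

Folding the 7 weights λ_j+ρ into Ā_23 (reps in the given 5-coord order):

  [1] (9, 2, 2, 1, 6);  [2] (9, 2, 2, 1, 6);  [3] (0, 1, 4, 4, 4);  [4] (0, 1, 4, 4, 4);  [5] (2, 6, 2, 3, 0);  [6] (2, 6, 2, 3, 0);  [7] (0, 1, 4, 4, 4)

These 7 weights hit 3 W_23-dot-orbits; sizes (2, 3, 2):

[[1, 2], [3, 4, 7], [5, 6]]


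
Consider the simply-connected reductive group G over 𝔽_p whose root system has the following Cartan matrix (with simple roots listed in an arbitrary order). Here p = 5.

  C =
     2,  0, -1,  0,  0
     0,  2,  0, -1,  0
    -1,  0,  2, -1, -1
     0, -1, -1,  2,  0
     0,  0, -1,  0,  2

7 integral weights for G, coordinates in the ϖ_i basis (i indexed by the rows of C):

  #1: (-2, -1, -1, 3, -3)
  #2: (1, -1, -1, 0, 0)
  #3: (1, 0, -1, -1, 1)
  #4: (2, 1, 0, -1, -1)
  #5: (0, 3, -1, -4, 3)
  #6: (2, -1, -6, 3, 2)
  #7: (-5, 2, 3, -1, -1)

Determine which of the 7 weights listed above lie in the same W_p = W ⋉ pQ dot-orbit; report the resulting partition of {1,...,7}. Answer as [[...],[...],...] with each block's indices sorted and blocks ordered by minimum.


Type D_5, rank 5, |W|=1920; reorder rows/cols to standard.

Ā_5 reps of the 7 weights (D_5, coords as presented):

  [1] (2, 0, 0, 1, 1) · [2] (2, 0, 0, 1, 1) · [3] (2, 1, 0, 0, 2) · [4] (2, 0, 0, 1, 1) · [5] (2, 0, 0, 1, 1) · [6] (2, 1, 0, 0, 2) · [7] (2, 1, 0, 0, 2)

Linkage partition of the 7 weights (2 classes, p=5):

[[1, 2, 4, 5], [3, 6, 7]]


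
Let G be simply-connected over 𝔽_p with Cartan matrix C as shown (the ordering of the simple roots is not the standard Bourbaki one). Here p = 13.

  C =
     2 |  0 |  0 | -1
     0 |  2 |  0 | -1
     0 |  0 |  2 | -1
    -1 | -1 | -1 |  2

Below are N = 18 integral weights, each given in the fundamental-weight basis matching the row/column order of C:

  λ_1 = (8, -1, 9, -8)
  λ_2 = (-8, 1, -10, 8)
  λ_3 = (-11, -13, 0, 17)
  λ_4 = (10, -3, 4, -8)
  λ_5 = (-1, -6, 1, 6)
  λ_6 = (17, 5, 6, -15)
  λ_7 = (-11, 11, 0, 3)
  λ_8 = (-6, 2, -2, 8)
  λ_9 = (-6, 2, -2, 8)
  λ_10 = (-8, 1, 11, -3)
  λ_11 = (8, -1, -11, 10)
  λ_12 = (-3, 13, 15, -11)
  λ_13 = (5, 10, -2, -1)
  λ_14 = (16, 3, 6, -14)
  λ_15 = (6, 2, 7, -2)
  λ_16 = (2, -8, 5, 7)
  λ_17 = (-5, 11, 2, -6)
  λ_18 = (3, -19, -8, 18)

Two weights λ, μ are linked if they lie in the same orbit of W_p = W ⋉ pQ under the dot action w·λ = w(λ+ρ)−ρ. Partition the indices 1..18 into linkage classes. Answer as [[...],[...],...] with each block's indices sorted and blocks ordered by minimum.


C ↔ D_4 under row/col permutation; |W(D_4)| = 192.

Each λ_j+ρ reduced to Ā_13; 4-tuples below use C's row order:

  λ_1 → (2, 7, 3, 0);  λ_2 → (0, 5, 2, 2);  λ_3 → (1, 3, 2, 3);  λ_4 → (0, 5, 2, 2);  λ_5 → (0, 5, 2, 2);  λ_6 → (1, 3, 2, 3);  λ_7 → (1, 3, 2, 3);  λ_8 → (5, 3, 1, 1);  λ_9 → (5, 3, 1, 1);  λ_10 → (2, 7, 3, 0);  λ_11 → (2, 7, 3, 0);  λ_12 → (5, 3, 1, 1);  λ_13 → (2, 7, 3, 0);  λ_14 → (0, 5, 2, 2);  λ_15 → (3, 1, 4, 2);  λ_16 → (1, 3, 2, 3);  λ_17 → (3, 1, 4, 2);  λ_18 → (1, 3, 2, 3)

Grouping the 18 weights by Ā_13-representative: 5 linkage classes.

[[1, 10, 11, 13], [2, 4, 5, 14], [3, 6, 7, 16, 18], [8, 9, 12], [15, 17]]


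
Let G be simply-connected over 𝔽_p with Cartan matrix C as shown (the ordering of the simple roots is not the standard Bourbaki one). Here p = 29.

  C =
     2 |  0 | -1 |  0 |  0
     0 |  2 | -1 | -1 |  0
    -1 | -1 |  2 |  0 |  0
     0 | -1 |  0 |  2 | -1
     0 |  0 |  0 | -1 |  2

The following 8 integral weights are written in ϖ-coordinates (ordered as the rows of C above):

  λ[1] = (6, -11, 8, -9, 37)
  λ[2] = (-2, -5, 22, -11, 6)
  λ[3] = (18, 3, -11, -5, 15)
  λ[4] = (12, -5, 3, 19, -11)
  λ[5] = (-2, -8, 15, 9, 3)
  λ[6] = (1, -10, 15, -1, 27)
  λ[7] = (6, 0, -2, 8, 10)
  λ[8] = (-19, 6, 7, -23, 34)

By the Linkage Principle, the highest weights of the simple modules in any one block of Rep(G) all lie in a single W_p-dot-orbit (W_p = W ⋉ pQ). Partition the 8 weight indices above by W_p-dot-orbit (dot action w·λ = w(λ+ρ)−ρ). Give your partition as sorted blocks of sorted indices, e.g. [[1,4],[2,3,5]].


A_5 Cartan matrix, 5 simple roots permuted; ρ=(1,1,1,1,1).

Folding the 8 weights λ_j+ρ into Ā_29 (reps in the given 5-coord order):

  λ_1+ρ ↦ (6, 0, 1, 9, 11);  λ_2+ρ ↦ (1, 7, 8, 3, 4);  λ_3+ρ ↦ (9, 4, 0, 6, 6);  λ_4+ρ ↦ (9, 4, 0, 6, 6);  λ_5+ρ ↦ (1, 7, 8, 3, 4);  λ_6+ρ ↦ (6, 0, 1, 9, 11);  λ_7+ρ ↦ (6, 0, 1, 9, 11);  λ_8+ρ ↦ (1, 7, 8, 3, 4)

The 8 indices split into 3 linkage classes (same alcove rep ⇔ same W_29-dot-orbit):

[[1, 6, 7], [2, 5, 8], [3, 4]]


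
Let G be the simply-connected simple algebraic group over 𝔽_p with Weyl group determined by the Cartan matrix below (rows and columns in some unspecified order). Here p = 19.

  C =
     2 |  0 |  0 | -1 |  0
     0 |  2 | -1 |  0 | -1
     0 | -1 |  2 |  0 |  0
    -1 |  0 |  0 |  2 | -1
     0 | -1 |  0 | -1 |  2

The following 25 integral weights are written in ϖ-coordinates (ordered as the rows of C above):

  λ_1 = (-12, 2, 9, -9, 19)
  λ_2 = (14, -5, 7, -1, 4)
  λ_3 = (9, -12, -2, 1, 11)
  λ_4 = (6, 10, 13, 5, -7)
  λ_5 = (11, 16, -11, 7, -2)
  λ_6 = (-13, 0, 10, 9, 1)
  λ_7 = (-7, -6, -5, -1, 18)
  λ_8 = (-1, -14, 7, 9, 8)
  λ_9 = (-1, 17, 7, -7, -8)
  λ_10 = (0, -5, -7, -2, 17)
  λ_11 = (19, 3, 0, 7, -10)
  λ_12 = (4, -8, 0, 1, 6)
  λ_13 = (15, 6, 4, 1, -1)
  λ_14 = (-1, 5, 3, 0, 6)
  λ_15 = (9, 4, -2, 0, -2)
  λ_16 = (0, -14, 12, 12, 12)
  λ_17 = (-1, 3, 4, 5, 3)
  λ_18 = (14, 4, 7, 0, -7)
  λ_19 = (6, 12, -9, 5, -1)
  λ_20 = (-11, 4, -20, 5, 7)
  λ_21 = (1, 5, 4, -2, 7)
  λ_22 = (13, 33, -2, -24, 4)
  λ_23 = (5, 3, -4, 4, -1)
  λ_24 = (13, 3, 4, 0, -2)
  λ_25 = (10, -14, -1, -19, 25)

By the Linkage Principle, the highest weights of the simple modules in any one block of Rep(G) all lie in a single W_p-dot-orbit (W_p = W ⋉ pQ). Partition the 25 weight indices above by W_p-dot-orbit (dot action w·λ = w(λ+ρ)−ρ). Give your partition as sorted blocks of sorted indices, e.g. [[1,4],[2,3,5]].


Type A_5, rank 5, |W|=720; reorder rows/cols to standard.

Alcove-folded reps (p=19, 25 weights, presented ϖ-order):

    λ_1 → (6, 1, 3, 5, 0)
    λ_2 → (10, 3, 1, 0, 1)
    λ_3 → (5, 1, 6, 2, 0)
    λ_4 → (0, 5, 1, 6, 0)
    λ_5 → (5, 1, 6, 2, 0)
    λ_6 → (5, 1, 6, 2, 0)
    λ_7 → (0, 4, 5, 6, 4)
    λ_8 → (0, 4, 5, 6, 4)
    λ_9 → (0, 5, 1, 6, 0)
    λ_10 → (0, 6, 4, 1, 7)
    λ_11 → (10, 3, 1, 0, 1)
    λ_12 → (5, 1, 6, 2, 0)
    λ_13 → (5, 1, 6, 2, 0)
    λ_14 → (0, 6, 4, 1, 7)
    λ_15 → (10, 3, 1, 0, 1)
    λ_16 → (0, 5, 1, 6, 0)
    λ_17 → (0, 4, 5, 6, 4)
    λ_18 → (6, 1, 3, 5, 0)
    λ_19 → (0, 5, 1, 6, 0)
    λ_20 → (0, 4, 5, 6, 4)
    λ_21 → (0, 6, 4, 1, 7)
    λ_22 → (10, 3, 1, 0, 1)
    λ_23 → (6, 1, 3, 5, 0)
    λ_24 → (10, 3, 1, 0, 1)
    λ_25 → (0, 5, 1, 6, 0)

Linkage partition of the 25 weights (6 classes, p=19):

[[1, 18, 23], [2, 11, 15, 22, 24], [3, 5, 6, 12, 13], [4, 9, 16, 19, 25], [7, 8, 17, 20], [10, 14, 21]]


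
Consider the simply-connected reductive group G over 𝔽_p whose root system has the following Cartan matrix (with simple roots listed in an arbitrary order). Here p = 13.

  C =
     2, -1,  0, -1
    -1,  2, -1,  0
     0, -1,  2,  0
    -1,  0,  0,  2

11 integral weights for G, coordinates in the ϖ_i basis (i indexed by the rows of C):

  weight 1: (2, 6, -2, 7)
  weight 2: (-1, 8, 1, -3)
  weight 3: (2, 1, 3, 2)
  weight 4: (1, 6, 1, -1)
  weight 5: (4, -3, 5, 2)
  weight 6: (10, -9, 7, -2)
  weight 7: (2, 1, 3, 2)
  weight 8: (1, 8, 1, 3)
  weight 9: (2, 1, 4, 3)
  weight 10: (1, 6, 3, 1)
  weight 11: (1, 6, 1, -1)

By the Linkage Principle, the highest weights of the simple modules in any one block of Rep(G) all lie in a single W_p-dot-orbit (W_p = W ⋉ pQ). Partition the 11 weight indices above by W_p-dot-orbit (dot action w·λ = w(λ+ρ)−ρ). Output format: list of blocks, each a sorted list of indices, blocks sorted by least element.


Type A_4, rank 4, |W|=120; reorder rows/cols to standard.

Ā_13 reps of the 11 weights (A_4, coords as presented):

  [1] (3, 2, 4, 3) · [2] (2, 7, 2, 0) · [3] (3, 2, 4, 3) · [4] (2, 7, 2, 0) · [5] (3, 2, 4, 3) · [6] (2, 8, 0, 1) · [7] (3, 2, 4, 3) · [8] (2, 7, 2, 0) · [9] (3, 2, 4, 3) · [10] (2, 7, 2, 0) · [11] (2, 7, 2, 0)

Grouping the 11 weights by Ā_13-representative: 3 linkage classes.

[[1, 3, 5, 7, 9], [2, 4, 8, 10, 11], [6]]


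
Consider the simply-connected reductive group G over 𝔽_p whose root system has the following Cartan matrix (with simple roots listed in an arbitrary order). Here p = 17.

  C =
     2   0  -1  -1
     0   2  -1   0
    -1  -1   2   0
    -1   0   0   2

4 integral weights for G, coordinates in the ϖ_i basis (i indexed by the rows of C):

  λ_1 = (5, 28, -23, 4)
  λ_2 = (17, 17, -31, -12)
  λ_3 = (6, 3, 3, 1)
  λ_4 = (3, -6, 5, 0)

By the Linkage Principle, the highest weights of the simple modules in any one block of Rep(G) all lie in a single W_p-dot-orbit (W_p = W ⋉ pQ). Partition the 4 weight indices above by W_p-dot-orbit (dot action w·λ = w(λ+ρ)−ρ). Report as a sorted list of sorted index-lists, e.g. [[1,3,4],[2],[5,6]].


Root system A_4: the 4×4 matrix C matches after relabeling.

Ā_17 reps of the 4 weights (A_4, coords as presented):

  λ_1+ρ ↦ (4, 5, 1, 1)
  λ_2+ρ ↦ (4, 5, 1, 1)
  λ_3+ρ ↦ (7, 4, 4, 2)
  λ_4+ρ ↦ (4, 5, 1, 1)

These 4 weights hit 2 W_17-dot-orbits; sizes (3, 1):

[[1, 2, 4], [3]]


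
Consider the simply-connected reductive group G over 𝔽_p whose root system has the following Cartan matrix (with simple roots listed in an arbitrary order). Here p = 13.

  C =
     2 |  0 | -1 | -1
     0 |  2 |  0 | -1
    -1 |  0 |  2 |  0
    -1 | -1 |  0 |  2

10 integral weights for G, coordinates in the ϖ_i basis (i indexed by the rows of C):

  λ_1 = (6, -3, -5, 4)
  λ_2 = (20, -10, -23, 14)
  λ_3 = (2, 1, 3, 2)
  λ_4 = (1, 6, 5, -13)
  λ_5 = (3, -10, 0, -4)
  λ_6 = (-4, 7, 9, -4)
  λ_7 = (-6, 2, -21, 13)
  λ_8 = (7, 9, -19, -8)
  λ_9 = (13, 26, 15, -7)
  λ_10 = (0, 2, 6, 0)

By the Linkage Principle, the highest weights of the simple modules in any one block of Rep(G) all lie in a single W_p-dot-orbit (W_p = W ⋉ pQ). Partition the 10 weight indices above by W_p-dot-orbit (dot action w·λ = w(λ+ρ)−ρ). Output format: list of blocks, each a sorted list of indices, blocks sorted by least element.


Cartan matrix: type A_4 (|W|=120); un-permuting the 4 rows.

Alcove-folded reps (p=13, 10 weights, presented ϖ-order):

  1: (3, 2, 4, 3);  2: (1, 3, 7, 1);  3: (3, 2, 4, 3);  4: (3, 2, 4, 3);  5: (1, 3, 7, 1);  6: (3, 2, 4, 3);  7: (1, 3, 7, 1);  8: (3, 2, 4, 3);  9: (1, 3, 7, 1);  10: (1, 3, 7, 1)

2 distinct reps among the 10 weights ⇒ 2 W_13-linkage classes:

[[1, 3, 4, 6, 8], [2, 5, 7, 9, 10]]
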